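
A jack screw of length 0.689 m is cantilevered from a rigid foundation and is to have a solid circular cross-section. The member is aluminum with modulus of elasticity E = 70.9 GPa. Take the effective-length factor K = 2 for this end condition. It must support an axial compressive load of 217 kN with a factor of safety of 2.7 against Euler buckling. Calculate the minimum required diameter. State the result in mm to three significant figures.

d ≈ 75.4 mm

Required P_cr = n·P = 2.7 × 217 = 585.9 kN
L_e = K·L = 2 × 0.689 = 1.378 m
Required I = P_cr·L_e²/(π²E) = 5.859×10^5 × 1.378² / (π² × 7.09×10^10) = 1.590×10^-6 m⁴
I_req = 1.590×10^6 mm⁴
Solid circle: I = πd⁴/64  ⇒  d = (64I/π)^(1/4) = (64×1.590×10^6/π)^(1/4) = 75.4 mm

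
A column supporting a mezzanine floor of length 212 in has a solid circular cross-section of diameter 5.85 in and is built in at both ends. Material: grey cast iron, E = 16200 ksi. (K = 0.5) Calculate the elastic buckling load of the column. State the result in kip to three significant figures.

I = πd⁴/64 = π×5.85⁴/64 = 57.49 in⁴
Effective length L_e = K·L = 0.5 × 212 = 106.0 in
P_cr = π²EI / L_e² = π² × 16200×10³ × 57.49 / 106.0² = 8.181×10^5 lb

P_cr ≈ 818 kip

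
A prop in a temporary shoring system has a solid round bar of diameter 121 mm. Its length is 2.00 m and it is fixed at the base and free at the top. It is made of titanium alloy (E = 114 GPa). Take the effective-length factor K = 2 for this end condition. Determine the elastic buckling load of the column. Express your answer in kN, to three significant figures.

P_cr ≈ 740 kN

I = πd⁴/64 = π×121⁴/64 = 1.052×10^7 mm⁴
I = 1.052×10^7 mm⁴ = 1.052×10^-5 m⁴
Effective length L_e = K·L = 2 × 2.00 = 4.000 m
P_cr = π²EI / L_e² = π² × 114×10⁹ × 1.052×10^-5 / 4.000² = 7.399×10^5 N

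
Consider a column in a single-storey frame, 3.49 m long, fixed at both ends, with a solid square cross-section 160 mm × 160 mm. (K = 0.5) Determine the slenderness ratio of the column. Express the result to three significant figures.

For a square r = a/√12 = 160/√12 = 46.19 mm
L_e = K·L = 0.5 × 3.49 m = 1.745 m = 1745.0 mm
λ = L_e / r_min = 1745.0 / 46.19 = 37.8

λ ≈ 37.8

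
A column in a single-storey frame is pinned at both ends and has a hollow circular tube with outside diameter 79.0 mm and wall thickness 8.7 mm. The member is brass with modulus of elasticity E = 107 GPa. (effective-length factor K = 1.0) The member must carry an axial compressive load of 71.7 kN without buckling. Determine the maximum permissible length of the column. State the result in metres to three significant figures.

L_max ≈ 4.21 m

Inner diameter d_i = 79.0 − 2×8.7 = 61.60 mm
I = π(d_o⁴ − d_i⁴)/64 = π(79.0⁴ − 61.60⁴)/64 = 1.205×10^6 mm⁴
I = 1.205×10^-6 m⁴
At the buckling limit P_cr = P = 7.170×10^4 N
From P_cr = π²EI/(K·L)²:  L = (1/K)·√(π²EI/P_cr) = (1/1)·√(π²×1.07×10^11×1.205×10^-6/7.170×10^4)
L = 4.21 m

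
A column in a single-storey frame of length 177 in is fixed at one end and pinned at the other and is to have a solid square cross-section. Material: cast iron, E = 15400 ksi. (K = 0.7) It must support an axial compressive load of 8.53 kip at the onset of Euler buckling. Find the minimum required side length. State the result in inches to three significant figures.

L_e = K·L = 0.7 × 177 = 123.9 in
Required I = P_cr·L_e²/(π²E) = 8.530×10^3 × 123.9² / (π² × 1.54×10^7) = 0.8615 in⁴
Solid square: I = a⁴/12  ⇒  a = (12I)^(1/4) = (12×0.8615)^(1/4) = 1.79 in

a ≈ 1.79 in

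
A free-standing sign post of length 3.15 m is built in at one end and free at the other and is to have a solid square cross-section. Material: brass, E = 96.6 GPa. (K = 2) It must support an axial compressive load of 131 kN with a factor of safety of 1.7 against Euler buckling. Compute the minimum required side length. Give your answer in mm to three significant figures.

Required P_cr = n·P = 1.7 × 131 = 222.7 kN
L_e = K·L = 2 × 3.15 = 6.300 m
Required I = P_cr·L_e²/(π²E) = 2.227×10^5 × 6.300² / (π² × 9.66×10^10) = 9.271×10^-6 m⁴
I_req = 9.271×10^6 mm⁴
Solid square: I = a⁴/12  ⇒  a = (12I)^(1/4) = (12×9.271×10^6)^(1/4) = 103 mm

a ≈ 103 mm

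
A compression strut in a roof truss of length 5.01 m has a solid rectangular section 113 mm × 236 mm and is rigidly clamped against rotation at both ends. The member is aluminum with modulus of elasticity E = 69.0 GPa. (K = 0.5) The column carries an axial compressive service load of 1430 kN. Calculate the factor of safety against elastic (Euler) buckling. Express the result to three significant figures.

n ≈ 2.15

Buckling occurs about the weak axis: I_min = h·b³/12 with b = 113 mm (the shorter side).
I_min = 236×113³/12 = 2.838×10^7 mm⁴
I = 2.838×10^7 mm⁴ = 2.838×10^-5 m⁴
Effective length L_e = K·L = 0.5 × 5.01 = 2.505 m
P_cr = π²EI / L_e² = π² × 69.0×10⁹ × 2.838×10^-5 / 2.505² = 3.080×10^6 N
Factor of safety n = P_cr / P = 3079.6 / 1430 = 2.15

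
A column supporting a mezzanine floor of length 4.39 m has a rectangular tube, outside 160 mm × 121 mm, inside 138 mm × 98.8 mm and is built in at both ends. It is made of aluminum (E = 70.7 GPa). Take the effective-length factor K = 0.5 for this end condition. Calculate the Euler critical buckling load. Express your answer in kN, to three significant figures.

P_cr ≈ 1810 kN

Weak-axis I_min = (h_o·b_o³ − h_i·b_i³)/12 with b_o = 121, b_i = 98.80 mm (shorter outer/inner sides).
I_min = (160×121³ − 138.0×98.80³)/12 = 1.253×10^7 mm⁴
I = 1.253×10^7 mm⁴ = 1.253×10^-5 m⁴
Effective length L_e = K·L = 0.5 × 4.39 = 2.195 m
P_cr = π²EI / L_e² = π² × 70.7×10⁹ × 1.253×10^-5 / 2.195² = 1.815×10^6 N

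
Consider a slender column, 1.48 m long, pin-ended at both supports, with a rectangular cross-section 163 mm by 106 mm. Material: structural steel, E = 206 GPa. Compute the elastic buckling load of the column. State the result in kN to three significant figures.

P_cr ≈ 15000 kN

Buckling occurs about the weak axis: I_min = h·b³/12 with b = 106 mm (the shorter side).
I_min = 163×106³/12 = 1.618×10^7 mm⁴
I = 1.618×10^7 mm⁴ = 1.618×10^-5 m⁴
Effective length L_e = K·L = 1 × 1.48 = 1.480 m
P_cr = π²EI / L_e² = π² × 206×10⁹ × 1.618×10^-5 / 1.480² = 1.502×10^7 N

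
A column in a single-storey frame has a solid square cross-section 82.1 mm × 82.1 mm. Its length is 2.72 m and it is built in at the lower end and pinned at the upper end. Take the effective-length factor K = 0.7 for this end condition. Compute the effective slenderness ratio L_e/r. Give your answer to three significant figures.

λ ≈ 80.3

I = a⁴/12 = 82.1⁴/12 = 3.786×10^6 mm⁴
A = 6.740×10^3 mm²;  r_min = √(I/A) = √(3.786×10^6/6.740×10^3) = 23.70 mm
L_e = K·L = 0.7 × 2.72 m = 1.904 m = 1904.0 mm
λ = L_e / r_min = 1904.0 / 23.70 = 80.3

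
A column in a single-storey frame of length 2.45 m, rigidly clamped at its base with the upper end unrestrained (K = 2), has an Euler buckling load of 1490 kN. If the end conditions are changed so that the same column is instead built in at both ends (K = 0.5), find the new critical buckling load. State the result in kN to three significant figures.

P_cr ≈ 23800 kN

P_cr ∝ 1/K², so P_cr,new = P_cr,old × (K_old/K_new)² = 1490 × (2/0.5)²
= 1490 × 16.00 = 23800 kN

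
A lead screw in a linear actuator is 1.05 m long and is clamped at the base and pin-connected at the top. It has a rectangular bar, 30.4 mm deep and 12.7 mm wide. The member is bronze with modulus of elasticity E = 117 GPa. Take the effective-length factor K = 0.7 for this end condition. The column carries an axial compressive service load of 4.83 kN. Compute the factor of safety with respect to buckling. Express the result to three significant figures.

n ≈ 2.30

Buckling occurs about the weak axis: I_min = h·b³/12 with b = 12.7 mm (the shorter side).
I_min = 30.4×12.7³/12 = 5.189×10^3 mm⁴
I = 5.189×10^3 mm⁴ = 5.189×10^-9 m⁴
Effective length L_e = K·L = 0.7 × 1.05 = 0.7350 m
P_cr = π²EI / L_e² = π² × 117×10⁹ × 5.189×10^-9 / 0.7350² = 1.109×10^4 N
Factor of safety n = P_cr / P = 11.092 / 4.83 = 2.30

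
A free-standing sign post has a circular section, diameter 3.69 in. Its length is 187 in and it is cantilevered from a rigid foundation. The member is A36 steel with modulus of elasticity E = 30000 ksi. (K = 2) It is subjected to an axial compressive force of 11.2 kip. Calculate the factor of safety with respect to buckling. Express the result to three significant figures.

n ≈ 1.72

I = πd⁴/64 = π×3.69⁴/64 = 9.101 in⁴
Effective length L_e = K·L = 2 × 187 = 374.0 in
P_cr = π²EI / L_e² = π² × 30000×10³ × 9.101 / 374.0² = 1.926×10^4 lb
Factor of safety n = P_cr / P = 19.264 / 11.2 = 1.72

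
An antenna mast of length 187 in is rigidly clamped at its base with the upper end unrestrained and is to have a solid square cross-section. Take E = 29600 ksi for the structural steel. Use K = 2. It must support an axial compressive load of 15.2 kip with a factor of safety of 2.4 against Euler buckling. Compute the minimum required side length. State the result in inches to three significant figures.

a ≈ 3.80 in

Required P_cr = n·P = 2.4 × 15.2 = 36.48 kip
L_e = K·L = 2 × 187 = 374.0 in
Required I = P_cr·L_e²/(π²E) = 3.648×10^4 × 374.0² / (π² × 2.96×10^7) = 17.47 in⁴
Solid square: I = a⁴/12  ⇒  a = (12I)^(1/4) = (12×17.47)^(1/4) = 3.80 in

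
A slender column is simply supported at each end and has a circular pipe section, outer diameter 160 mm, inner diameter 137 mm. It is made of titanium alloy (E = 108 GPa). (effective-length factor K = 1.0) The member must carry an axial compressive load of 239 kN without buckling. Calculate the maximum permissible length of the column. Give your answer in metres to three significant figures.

L_max ≈ 8.15 m

d_o = 160 mm, d_i = 137 mm
I = π(d_o⁴ − d_i⁴)/64 = π(160⁴ − 137.0⁴)/64 = 1.488×10^7 mm⁴
I = 1.488×10^-5 m⁴
At the buckling limit P_cr = P = 2.390×10^5 N
From P_cr = π²EI/(K·L)²:  L = (1/K)·√(π²EI/P_cr) = (1/1)·√(π²×1.08×10^11×1.488×10^-5/2.390×10^5)
L = 8.15 m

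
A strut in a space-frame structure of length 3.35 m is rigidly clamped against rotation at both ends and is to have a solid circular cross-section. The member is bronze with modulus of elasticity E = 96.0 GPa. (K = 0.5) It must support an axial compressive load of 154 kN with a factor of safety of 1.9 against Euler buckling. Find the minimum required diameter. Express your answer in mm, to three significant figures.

d ≈ 64.8 mm

Required P_cr = n·P = 1.9 × 154 = 292.6 kN
L_e = K·L = 0.5 × 3.35 = 1.675 m
Required I = P_cr·L_e²/(π²E) = 2.926×10^5 × 1.675² / (π² × 9.60×10^10) = 8.664×10^-7 m⁴
I_req = 8.664×10^5 mm⁴
Solid circle: I = πd⁴/64  ⇒  d = (64I/π)^(1/4) = (64×8.664×10^5/π)^(1/4) = 64.8 mm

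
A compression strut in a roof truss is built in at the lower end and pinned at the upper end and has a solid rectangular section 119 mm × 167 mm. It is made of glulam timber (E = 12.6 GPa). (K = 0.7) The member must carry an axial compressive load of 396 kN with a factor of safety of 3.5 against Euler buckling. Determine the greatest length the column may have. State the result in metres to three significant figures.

L_max ≈ 2.07 m

Buckling occurs about the weak axis: I_min = h·b³/12 with b = 119 mm (the shorter side).
I_min = 167×119³/12 = 2.345×10^7 mm⁴
I = 2.345×10^-5 m⁴
Required critical load P_cr = n·P = 3.5 × 396 = 1386 kN = 1.386×10^6 N
From P_cr = π²EI/(K·L)²:  L = (1/K)·√(π²EI/P_cr) = (1/0.7)·√(π²×1.26×10^10×2.345×10^-5/1.386×10^6)
L = 2.07 m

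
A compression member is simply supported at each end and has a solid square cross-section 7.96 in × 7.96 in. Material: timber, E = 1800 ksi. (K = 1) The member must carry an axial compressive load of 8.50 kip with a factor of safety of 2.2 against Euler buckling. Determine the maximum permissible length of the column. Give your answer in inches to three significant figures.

I = a⁴/12 = 7.96⁴/12 = 334.6 in⁴
Required critical load P_cr = n·P = 2.2 × 8.50 = 18.70 kip = 1.870×10^4 lb
From P_cr = π²EI/(K·L)²:  L = (1/K)·√(π²EI/P_cr) = (1/1)·√(π²×1.80×10^6×334.6/1.870×10^4)
L = 564 in

L_max ≈ 564 in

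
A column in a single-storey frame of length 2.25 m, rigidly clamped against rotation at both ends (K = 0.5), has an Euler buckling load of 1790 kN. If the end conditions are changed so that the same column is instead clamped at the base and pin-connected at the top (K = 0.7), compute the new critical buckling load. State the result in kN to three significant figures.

P_cr ≈ 913 kN

P_cr ∝ 1/K², so P_cr,new = P_cr,old × (K_old/K_new)² = 1790 × (0.5/0.7)²
= 1790 × 0.5102 = 913 kN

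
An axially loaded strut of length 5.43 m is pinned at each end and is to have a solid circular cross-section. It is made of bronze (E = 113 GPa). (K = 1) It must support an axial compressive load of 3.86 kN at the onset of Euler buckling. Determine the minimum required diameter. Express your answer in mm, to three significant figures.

L_e = K·L = 1 × 5.43 = 5.430 m
Required I = P_cr·L_e²/(π²E) = 3.860×10^3 × 5.430² / (π² × 1.13×10^11) = 1.020×10^-7 m⁴
I_req = 1.020×10^5 mm⁴
Solid circle: I = πd⁴/64  ⇒  d = (64I/π)^(1/4) = (64×1.020×10^5/π)^(1/4) = 38.0 mm

d ≈ 38.0 mm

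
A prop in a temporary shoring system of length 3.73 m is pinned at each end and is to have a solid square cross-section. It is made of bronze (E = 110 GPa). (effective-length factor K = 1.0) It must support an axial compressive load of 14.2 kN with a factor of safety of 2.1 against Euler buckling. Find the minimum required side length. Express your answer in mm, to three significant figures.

a ≈ 46.3 mm

Required P_cr = n·P = 2.1 × 14.2 = 29.82 kN
L_e = K·L = 1 × 3.73 = 3.730 m
Required I = P_cr·L_e²/(π²E) = 2.982×10^4 × 3.730² / (π² × 1.10×10^11) = 3.821×10^-7 m⁴
I_req = 3.821×10^5 mm⁴
Solid square: I = a⁴/12  ⇒  a = (12I)^(1/4) = (12×3.821×10^5)^(1/4) = 46.3 mm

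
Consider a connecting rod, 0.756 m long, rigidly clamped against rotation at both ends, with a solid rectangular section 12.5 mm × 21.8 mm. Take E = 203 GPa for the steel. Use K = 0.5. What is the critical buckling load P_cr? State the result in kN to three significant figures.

Buckling occurs about the weak axis: I_min = h·b³/12 with b = 12.5 mm (the shorter side).
I_min = 21.8×12.5³/12 = 3.548×10^3 mm⁴
I = 3.548×10^3 mm⁴ = 3.548×10^-9 m⁴
Effective length L_e = K·L = 0.5 × 0.756 = 0.3780 m
P_cr = π²EI / L_e² = π² × 203×10⁹ × 3.548×10^-9 / 0.3780² = 4.975×10^4 N

P_cr ≈ 49.8 kN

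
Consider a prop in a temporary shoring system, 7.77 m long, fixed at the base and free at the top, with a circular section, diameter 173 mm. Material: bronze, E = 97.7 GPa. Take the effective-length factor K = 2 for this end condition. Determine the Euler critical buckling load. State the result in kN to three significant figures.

P_cr ≈ 176 kN

I = πd⁴/64 = π×173⁴/64 = 4.397×10^7 mm⁴
I = 4.397×10^7 mm⁴ = 4.397×10^-5 m⁴
Effective length L_e = K·L = 2 × 7.77 = 15.54 m
P_cr = π²EI / L_e² = π² × 97.7×10⁹ × 4.397×10^-5 / 15.54² = 1.756×10^5 N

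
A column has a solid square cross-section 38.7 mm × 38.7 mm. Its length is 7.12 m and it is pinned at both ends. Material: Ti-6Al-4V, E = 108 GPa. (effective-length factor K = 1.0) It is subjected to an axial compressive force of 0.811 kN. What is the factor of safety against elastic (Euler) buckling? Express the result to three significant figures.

n ≈ 4.85

I = a⁴/12 = 38.7⁴/12 = 1.869×10^5 mm⁴
I = 1.869×10^5 mm⁴ = 1.869×10^-7 m⁴
Effective length L_e = K·L = 1 × 7.12 = 7.120 m
P_cr = π²EI / L_e² = π² × 108×10⁹ × 1.869×10^-7 / 7.120² = 3.930×10^3 N
Factor of safety n = P_cr / P = 3.9303 / 0.811 = 4.85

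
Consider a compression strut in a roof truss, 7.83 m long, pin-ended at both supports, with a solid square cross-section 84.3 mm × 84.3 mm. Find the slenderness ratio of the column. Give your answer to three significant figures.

For a square r = a/√12 = 84.3/√12 = 24.34 mm
L_e = K·L = 1 × 7.83 m = 7.830 m = 7830.0 mm
λ = L_e / r_min = 7830.0 / 24.34 = 322

λ ≈ 322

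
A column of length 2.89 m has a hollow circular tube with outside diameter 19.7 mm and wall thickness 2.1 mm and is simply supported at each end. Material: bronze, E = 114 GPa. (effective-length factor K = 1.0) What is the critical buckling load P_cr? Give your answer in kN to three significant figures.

Inner diameter d_i = 19.7 − 2×2.1 = 15.50 mm
I = π(d_o⁴ − d_i⁴)/64 = π(19.7⁴ − 15.50⁴)/64 = 4.560×10^3 mm⁴
I = 4.560×10^3 mm⁴ = 4.560×10^-9 m⁴
Effective length L_e = K·L = 1 × 2.89 = 2.890 m
P_cr = π²EI / L_e² = π² × 114×10⁹ × 4.560×10^-9 / 2.890² = 614.3 N

P_cr ≈ 0.614 kN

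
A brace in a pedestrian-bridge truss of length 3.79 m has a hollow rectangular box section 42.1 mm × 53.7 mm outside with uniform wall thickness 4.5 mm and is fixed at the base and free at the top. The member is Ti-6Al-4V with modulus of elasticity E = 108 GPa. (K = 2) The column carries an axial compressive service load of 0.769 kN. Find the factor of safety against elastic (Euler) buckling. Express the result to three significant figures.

n ≈ 4.80

Inner dimensions: h_i = 53.7 − 2×4.5 = 44.70 mm, b_i = 42.1 − 2×4.5 = 33.10 mm
Weak-axis I_min = (h_o·b_o³ − h_i·b_i³)/12 with b_o = 42.1, b_i = 33.10 mm (shorter outer/inner sides).
I_min = (53.7×42.1³ − 44.70×33.10³)/12 = 1.988×10^5 mm⁴
I = 1.988×10^5 mm⁴ = 1.988×10^-7 m⁴
Effective length L_e = K·L = 2 × 3.79 = 7.580 m
P_cr = π²EI / L_e² = π² × 108×10⁹ × 1.988×10^-7 / 7.580² = 3.689×10^3 N
Factor of safety n = P_cr / P = 3.6887 / 0.769 = 4.80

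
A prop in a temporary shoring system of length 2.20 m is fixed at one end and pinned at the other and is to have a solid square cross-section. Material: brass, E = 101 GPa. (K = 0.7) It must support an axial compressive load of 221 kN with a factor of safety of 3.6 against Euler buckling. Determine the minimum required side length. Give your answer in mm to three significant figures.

Required P_cr = n·P = 3.6 × 221 = 795.6 kN
L_e = K·L = 0.7 × 2.20 = 1.540 m
Required I = P_cr·L_e²/(π²E) = 7.956×10^5 × 1.540² / (π² × 1.01×10^11) = 1.893×10^-6 m⁴
I_req = 1.893×10^6 mm⁴
Solid square: I = a⁴/12  ⇒  a = (12I)^(1/4) = (12×1.893×10^6)^(1/4) = 69.0 mm

a ≈ 69.0 mm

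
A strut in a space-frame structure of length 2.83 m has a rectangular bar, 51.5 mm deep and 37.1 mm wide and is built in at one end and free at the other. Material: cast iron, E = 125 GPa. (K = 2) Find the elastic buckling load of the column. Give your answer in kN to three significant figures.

P_cr ≈ 8.44 kN

Buckling occurs about the weak axis: I_min = h·b³/12 with b = 37.1 mm (the shorter side).
I_min = 51.5×37.1³/12 = 2.192×10^5 mm⁴
I = 2.192×10^5 mm⁴ = 2.192×10^-7 m⁴
Effective length L_e = K·L = 2 × 2.83 = 5.660 m
P_cr = π²EI / L_e² = π² × 125×10⁹ × 2.192×10^-7 / 5.660² = 8.440×10^3 N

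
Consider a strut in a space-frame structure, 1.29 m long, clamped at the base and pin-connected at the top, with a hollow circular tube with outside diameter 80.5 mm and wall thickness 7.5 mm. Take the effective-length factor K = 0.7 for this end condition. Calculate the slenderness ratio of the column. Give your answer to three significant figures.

λ ≈ 34.8

Inner diameter d_i = 80.5 − 2×7.5 = 65.50 mm
I = π(d_o⁴ − d_i⁴)/64 = π(80.5⁴ − 65.50⁴)/64 = 1.158×10^6 mm⁴
A = 1.720×10^3 mm²;  r_min = √(I/A) = √(1.158×10^6/1.720×10^3) = 25.95 mm
L_e = K·L = 0.7 × 1.29 m = 0.9030 m = 903.00 mm
λ = L_e / r_min = 903.00 / 25.95 = 34.8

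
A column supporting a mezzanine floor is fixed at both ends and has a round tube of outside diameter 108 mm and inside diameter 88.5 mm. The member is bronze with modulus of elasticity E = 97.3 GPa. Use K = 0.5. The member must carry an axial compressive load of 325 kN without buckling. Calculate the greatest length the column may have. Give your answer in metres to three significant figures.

L_max ≈ 6.58 m

d_o = 108 mm, d_i = 88.5 mm
I = π(d_o⁴ − d_i⁴)/64 = π(108⁴ − 88.50⁴)/64 = 3.667×10^6 mm⁴
I = 3.667×10^-6 m⁴
At the buckling limit P_cr = P = 3.250×10^5 N
From P_cr = π²EI/(K·L)²:  L = (1/K)·√(π²EI/P_cr) = (1/0.5)·√(π²×9.73×10^10×3.667×10^-6/3.250×10^5)
L = 6.58 m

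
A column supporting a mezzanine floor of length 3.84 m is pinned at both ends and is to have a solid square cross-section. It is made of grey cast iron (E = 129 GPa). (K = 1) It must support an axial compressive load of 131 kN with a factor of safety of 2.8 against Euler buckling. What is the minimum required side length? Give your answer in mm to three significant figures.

Required P_cr = n·P = 2.8 × 131 = 366.8 kN
L_e = K·L = 1 × 3.84 = 3.840 m
Required I = P_cr·L_e²/(π²E) = 3.668×10^5 × 3.840² / (π² × 1.29×10^11) = 4.248×10^-6 m⁴
I_req = 4.248×10^6 mm⁴
Solid square: I = a⁴/12  ⇒  a = (12I)^(1/4) = (12×4.248×10^6)^(1/4) = 84.5 mm

a ≈ 84.5 mm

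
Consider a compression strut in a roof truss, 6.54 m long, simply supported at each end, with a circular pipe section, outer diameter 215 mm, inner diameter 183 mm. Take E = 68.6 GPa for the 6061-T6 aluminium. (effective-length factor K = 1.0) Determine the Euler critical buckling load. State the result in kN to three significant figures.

d_o = 215 mm, d_i = 183 mm
I = π(d_o⁴ − d_i⁴)/64 = π(215⁴ − 183.0⁴)/64 = 4.984×10^7 mm⁴
I = 4.984×10^7 mm⁴ = 4.984×10^-5 m⁴
Effective length L_e = K·L = 1 × 6.54 = 6.540 m
P_cr = π²EI / L_e² = π² × 68.6×10⁹ × 4.984×10^-5 / 6.540² = 7.889×10^5 N

P_cr ≈ 789 kN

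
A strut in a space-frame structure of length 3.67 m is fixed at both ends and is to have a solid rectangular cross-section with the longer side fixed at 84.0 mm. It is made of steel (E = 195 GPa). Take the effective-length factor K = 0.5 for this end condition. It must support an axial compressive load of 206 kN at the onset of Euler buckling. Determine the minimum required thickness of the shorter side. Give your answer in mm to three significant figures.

b ≈ 37.2 mm

L_e = K·L = 0.5 × 3.67 = 1.835 m
Required I = P_cr·L_e²/(π²E) = 2.060×10^5 × 1.835² / (π² × 1.95×10^11) = 3.604×10^-7 m⁴
I_req = 3.604×10^5 mm⁴
Rectangle, weak axis: I_min = h·b³/12 with h = 84.0 mm fixed  ⇒  b = (12I/h)^(1/3) = 37.2 mm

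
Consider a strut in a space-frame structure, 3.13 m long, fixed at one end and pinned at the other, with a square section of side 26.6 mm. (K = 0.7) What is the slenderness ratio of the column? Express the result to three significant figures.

For a square r = a/√12 = 26.6/√12 = 7.679 mm
L_e = K·L = 0.7 × 3.13 m = 2.191 m = 2191.0 mm
λ = L_e / r_min = 2191.0 / 7.679 = 285

λ ≈ 285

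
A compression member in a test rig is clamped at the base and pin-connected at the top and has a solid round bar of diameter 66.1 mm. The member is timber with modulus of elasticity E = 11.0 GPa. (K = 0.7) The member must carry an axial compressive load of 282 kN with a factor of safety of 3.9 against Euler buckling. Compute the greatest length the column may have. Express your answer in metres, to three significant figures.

L_max ≈ 0.434 m

I = πd⁴/64 = π×66.1⁴/64 = 9.371×10^5 mm⁴
I = 9.371×10^-7 m⁴
Required critical load P_cr = n·P = 3.9 × 282 = 1100 kN = 1.100×10^6 N
From P_cr = π²EI/(K·L)²:  L = (1/K)·√(π²EI/P_cr) = (1/0.7)·√(π²×1.10×10^10×9.371×10^-7/1.100×10^6)
L = 0.434 m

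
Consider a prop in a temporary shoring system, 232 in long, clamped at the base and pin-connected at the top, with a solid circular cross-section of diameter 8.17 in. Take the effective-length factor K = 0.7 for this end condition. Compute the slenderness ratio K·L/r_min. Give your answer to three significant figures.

I = πd⁴/64 = π×8.17⁴/64 = 218.7 in⁴
A = 52.42 in²;  r_min = √(I/A) = √(218.7/52.42) = 2.042 in
L_e = K·L = 0.7 × 232 = 162.4 in
λ = L_e / r_min = 162.40 / 2.042 = 79.5

λ ≈ 79.5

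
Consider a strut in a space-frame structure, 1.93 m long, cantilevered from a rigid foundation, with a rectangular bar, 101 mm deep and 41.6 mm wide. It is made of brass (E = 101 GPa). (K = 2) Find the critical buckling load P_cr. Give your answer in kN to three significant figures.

Buckling occurs about the weak axis: I_min = h·b³/12 with b = 41.6 mm (the shorter side).
I_min = 101×41.6³/12 = 6.059×10^5 mm⁴
I = 6.059×10^5 mm⁴ = 6.059×10^-7 m⁴
Effective length L_e = K·L = 2 × 1.93 = 3.860 m
P_cr = π²EI / L_e² = π² × 101×10⁹ × 6.059×10^-7 / 3.860² = 4.054×10^4 N

P_cr ≈ 40.5 kN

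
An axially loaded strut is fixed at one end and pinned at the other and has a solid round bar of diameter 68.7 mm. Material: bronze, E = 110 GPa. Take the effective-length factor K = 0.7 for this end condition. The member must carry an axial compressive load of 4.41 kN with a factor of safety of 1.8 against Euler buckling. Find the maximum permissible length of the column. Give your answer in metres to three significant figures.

I = πd⁴/64 = π×68.7⁴/64 = 1.093×10^6 mm⁴
I = 1.093×10^-6 m⁴
Required critical load P_cr = n·P = 1.8 × 4.41 = 7.938 kN = 7.938×10^3 N
From P_cr = π²EI/(K·L)²:  L = (1/K)·√(π²EI/P_cr) = (1/0.7)·√(π²×1.10×10^11×1.093×10^-6/7.938×10^3)
L = 17.5 m

L_max ≈ 17.5 m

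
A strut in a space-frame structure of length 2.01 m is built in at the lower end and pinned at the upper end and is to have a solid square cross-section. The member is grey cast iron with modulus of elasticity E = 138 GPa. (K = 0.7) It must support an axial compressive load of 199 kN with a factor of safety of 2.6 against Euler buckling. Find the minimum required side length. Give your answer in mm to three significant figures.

Required P_cr = n·P = 2.6 × 199 = 517.4 kN
L_e = K·L = 0.7 × 2.01 = 1.407 m
Required I = P_cr·L_e²/(π²E) = 5.174×10^5 × 1.407² / (π² × 1.38×10^11) = 7.520×10^-7 m⁴
I_req = 7.520×10^5 mm⁴
Solid square: I = a⁴/12  ⇒  a = (12I)^(1/4) = (12×7.520×10^5)^(1/4) = 54.8 mm

a ≈ 54.8 mm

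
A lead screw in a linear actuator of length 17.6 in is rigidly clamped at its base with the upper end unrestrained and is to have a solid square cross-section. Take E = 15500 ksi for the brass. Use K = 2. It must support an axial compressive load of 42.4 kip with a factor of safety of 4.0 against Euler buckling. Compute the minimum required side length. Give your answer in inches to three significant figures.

a ≈ 2.01 in

Required P_cr = n·P = 4.0 × 42.4 = 169.6 kip
L_e = K·L = 2 × 17.6 = 35.20 in
Required I = P_cr·L_e²/(π²E) = 1.696×10^5 × 35.20² / (π² × 1.55×10^7) = 1.374 in⁴
Solid square: I = a⁴/12  ⇒  a = (12I)^(1/4) = (12×1.374)^(1/4) = 2.01 in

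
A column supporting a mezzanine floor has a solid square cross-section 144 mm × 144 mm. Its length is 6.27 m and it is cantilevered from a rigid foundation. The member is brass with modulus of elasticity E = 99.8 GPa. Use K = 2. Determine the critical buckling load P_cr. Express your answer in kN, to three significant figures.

I = a⁴/12 = 144⁴/12 = 3.583×10^7 mm⁴
I = 3.583×10^7 mm⁴ = 3.583×10^-5 m⁴
Effective length L_e = K·L = 2 × 6.27 = 12.54 m
P_cr = π²EI / L_e² = π² × 99.8×10⁹ × 3.583×10^-5 / 12.54² = 2.244×10^5 N

P_cr ≈ 224 kN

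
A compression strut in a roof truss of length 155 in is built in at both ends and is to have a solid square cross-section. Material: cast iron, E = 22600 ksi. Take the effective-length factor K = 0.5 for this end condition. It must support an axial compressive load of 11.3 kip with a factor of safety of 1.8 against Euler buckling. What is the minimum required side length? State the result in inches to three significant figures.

a ≈ 1.60 in

Required P_cr = n·P = 1.8 × 11.3 = 20.34 kip
L_e = K·L = 0.5 × 155 = 77.50 in
Required I = P_cr·L_e²/(π²E) = 2.034×10^4 × 77.50² / (π² × 2.26×10^7) = 0.5477 in⁴
Solid square: I = a⁴/12  ⇒  a = (12I)^(1/4) = (12×0.5477)^(1/4) = 1.60 in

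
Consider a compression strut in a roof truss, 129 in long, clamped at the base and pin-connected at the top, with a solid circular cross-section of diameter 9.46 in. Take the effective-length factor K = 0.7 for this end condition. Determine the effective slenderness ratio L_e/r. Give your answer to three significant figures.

For a solid circle r = d/4 = 9.46/4 = 2.365 in
L_e = K·L = 0.7 × 129 = 90.30 in
λ = L_e / r_min = 90.300 / 2.365 = 38.2

λ ≈ 38.2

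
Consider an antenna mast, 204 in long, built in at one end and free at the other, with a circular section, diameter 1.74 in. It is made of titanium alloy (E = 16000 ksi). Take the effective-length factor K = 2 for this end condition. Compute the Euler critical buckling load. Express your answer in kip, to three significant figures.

I = πd⁴/64 = π×1.74⁴/64 = 0.4500 in⁴
Effective length L_e = K·L = 2 × 204 = 408.0 in
P_cr = π²EI / L_e² = π² × 16000×10³ × 0.4500 / 408.0² = 426.8 lb

P_cr ≈ 0.427 kip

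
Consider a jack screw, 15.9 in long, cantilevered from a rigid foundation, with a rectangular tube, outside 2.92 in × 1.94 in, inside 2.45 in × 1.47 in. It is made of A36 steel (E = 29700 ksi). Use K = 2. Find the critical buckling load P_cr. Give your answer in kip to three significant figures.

Weak-axis I_min = (h_o·b_o³ − h_i·b_i³)/12 with b_o = 1.94, b_i = 1.470 in (shorter outer/inner sides).
I_min = (2.92×1.94³ − 2.450×1.470³)/12 = 1.128 in⁴
Effective length L_e = K·L = 2 × 15.9 = 31.80 in
P_cr = π²EI / L_e² = π² × 29700×10³ × 1.128 / 31.80² = 3.270×10^5 lb

P_cr ≈ 327 kip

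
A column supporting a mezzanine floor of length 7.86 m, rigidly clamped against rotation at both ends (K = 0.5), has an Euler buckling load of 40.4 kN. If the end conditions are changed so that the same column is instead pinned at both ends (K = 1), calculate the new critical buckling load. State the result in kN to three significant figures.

P_cr ≈ 10.1 kN

P_cr ∝ 1/K², so P_cr,new = P_cr,old × (K_old/K_new)² = 40.4 × (0.5/1)²
= 40.4 × 0.2500 = 10.1 kN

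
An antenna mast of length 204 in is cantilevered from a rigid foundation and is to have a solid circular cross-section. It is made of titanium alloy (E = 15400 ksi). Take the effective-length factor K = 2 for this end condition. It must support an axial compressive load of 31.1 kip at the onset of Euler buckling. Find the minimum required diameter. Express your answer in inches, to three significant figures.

L_e = K·L = 2 × 204 = 408.0 in
Required I = P_cr·L_e²/(π²E) = 3.110×10^4 × 408.0² / (π² × 1.54×10^7) = 34.06 in⁴
Solid circle: I = πd⁴/64  ⇒  d = (64I/π)^(1/4) = (64×34.06/π)^(1/4) = 5.13 in

d ≈ 5.13 in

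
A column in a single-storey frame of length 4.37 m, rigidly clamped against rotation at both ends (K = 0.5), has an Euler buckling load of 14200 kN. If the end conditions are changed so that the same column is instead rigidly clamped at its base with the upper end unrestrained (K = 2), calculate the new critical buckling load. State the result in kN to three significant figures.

P_cr ≈ 888 kN

P_cr ∝ 1/K², so P_cr,new = P_cr,old × (K_old/K_new)² = 14200 × (0.5/2)²
= 14200 × 0.06250 = 888 kN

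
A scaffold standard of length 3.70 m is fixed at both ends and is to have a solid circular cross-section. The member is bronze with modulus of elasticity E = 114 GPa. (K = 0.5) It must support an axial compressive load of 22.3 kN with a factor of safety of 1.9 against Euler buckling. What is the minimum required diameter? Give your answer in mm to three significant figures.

d ≈ 40.3 mm

Required P_cr = n·P = 1.9 × 22.3 = 42.37 kN
L_e = K·L = 0.5 × 3.70 = 1.850 m
Required I = P_cr·L_e²/(π²E) = 4.237×10^4 × 1.850² / (π² × 1.14×10^11) = 1.289×10^-7 m⁴
I_req = 1.289×10^5 mm⁴
Solid circle: I = πd⁴/64  ⇒  d = (64I/π)^(1/4) = (64×1.289×10^5/π)^(1/4) = 40.3 mm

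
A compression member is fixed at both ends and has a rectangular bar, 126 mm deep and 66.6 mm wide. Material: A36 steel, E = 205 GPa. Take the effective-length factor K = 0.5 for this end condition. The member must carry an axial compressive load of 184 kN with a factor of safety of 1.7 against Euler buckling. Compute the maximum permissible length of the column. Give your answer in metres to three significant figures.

Buckling occurs about the weak axis: I_min = h·b³/12 with b = 66.6 mm (the shorter side).
I_min = 126×66.6³/12 = 3.102×10^6 mm⁴
I = 3.102×10^-6 m⁴
Required critical load P_cr = n·P = 1.7 × 184 = 312.8 kN = 3.128×10^5 N
From P_cr = π²EI/(K·L)²:  L = (1/K)·√(π²EI/P_cr) = (1/0.5)·√(π²×2.05×10^11×3.102×10^-6/3.128×10^5)
L = 8.96 m

L_max ≈ 8.96 m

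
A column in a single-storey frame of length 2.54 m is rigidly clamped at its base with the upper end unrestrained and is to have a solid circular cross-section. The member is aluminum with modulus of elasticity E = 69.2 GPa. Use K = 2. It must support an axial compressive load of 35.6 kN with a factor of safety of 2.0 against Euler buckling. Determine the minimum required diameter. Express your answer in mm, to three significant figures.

Required P_cr = n·P = 2.0 × 35.6 = 71.20 kN
L_e = K·L = 2 × 2.54 = 5.080 m
Required I = P_cr·L_e²/(π²E) = 7.120×10^4 × 5.080² / (π² × 6.92×10^10) = 2.690×10^-6 m⁴
I_req = 2.690×10^6 mm⁴
Solid circle: I = πd⁴/64  ⇒  d = (64I/π)^(1/4) = (64×2.690×10^6/π)^(1/4) = 86.0 mm

d ≈ 86.0 mm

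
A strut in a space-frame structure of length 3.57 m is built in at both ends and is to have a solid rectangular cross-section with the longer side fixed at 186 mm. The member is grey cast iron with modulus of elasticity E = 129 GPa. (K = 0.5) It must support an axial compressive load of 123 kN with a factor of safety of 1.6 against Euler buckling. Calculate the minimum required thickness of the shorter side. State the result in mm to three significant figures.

b ≈ 31.7 mm

Required P_cr = n·P = 1.6 × 123 = 196.8 kN
L_e = K·L = 0.5 × 3.57 = 1.785 m
Required I = P_cr·L_e²/(π²E) = 1.968×10^5 × 1.785² / (π² × 1.29×10^11) = 4.925×10^-7 m⁴
I_req = 4.925×10^5 mm⁴
Rectangle, weak axis: I_min = h·b³/12 with h = 186 mm fixed  ⇒  b = (12I/h)^(1/3) = 31.7 mm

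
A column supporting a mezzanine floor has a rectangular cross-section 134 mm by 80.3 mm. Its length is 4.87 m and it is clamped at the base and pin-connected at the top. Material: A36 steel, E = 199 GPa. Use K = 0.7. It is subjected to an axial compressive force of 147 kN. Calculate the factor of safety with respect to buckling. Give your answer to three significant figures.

Buckling occurs about the weak axis: I_min = h·b³/12 with b = 80.3 mm (the shorter side).
I_min = 134×80.3³/12 = 5.782×10^6 mm⁴
I = 5.782×10^6 mm⁴ = 5.782×10^-6 m⁴
Effective length L_e = K·L = 0.7 × 4.87 = 3.409 m
P_cr = π²EI / L_e² = π² × 199×10⁹ × 5.782×10^-6 / 3.409² = 9.772×10^5 N
Factor of safety n = P_cr / P = 977.17 / 147 = 6.65

n ≈ 6.65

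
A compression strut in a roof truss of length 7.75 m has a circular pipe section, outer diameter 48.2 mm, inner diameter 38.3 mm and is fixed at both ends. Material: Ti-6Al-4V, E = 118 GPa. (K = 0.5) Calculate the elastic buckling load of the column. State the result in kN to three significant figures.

d_o = 48.2 mm, d_i = 38.3 mm
I = π(d_o⁴ − d_i⁴)/64 = π(48.2⁴ − 38.30⁴)/64 = 1.593×10^5 mm⁴
I = 1.593×10^5 mm⁴ = 1.593×10^-7 m⁴
Effective length L_e = K·L = 0.5 × 7.75 = 3.875 m
P_cr = π²EI / L_e² = π² × 118×10⁹ × 1.593×10^-7 / 3.875² = 1.236×10^4 N

P_cr ≈ 12.4 kN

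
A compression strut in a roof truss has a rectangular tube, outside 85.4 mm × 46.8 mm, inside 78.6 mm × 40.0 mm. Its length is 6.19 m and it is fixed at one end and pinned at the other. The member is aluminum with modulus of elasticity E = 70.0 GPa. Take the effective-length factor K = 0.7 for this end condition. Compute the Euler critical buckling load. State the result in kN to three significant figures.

Weak-axis I_min = (h_o·b_o³ − h_i·b_i³)/12 with b_o = 46.8, b_i = 40.00 mm (shorter outer/inner sides).
I_min = (85.4×46.8³ − 78.60×40.00³)/12 = 3.103×10^5 mm⁴
I = 3.103×10^5 mm⁴ = 3.103×10^-7 m⁴
Effective length L_e = K·L = 0.7 × 6.19 = 4.333 m
P_cr = π²EI / L_e² = π² × 70.0×10⁹ × 3.103×10^-7 / 4.333² = 1.142×10^4 N

P_cr ≈ 11.4 kN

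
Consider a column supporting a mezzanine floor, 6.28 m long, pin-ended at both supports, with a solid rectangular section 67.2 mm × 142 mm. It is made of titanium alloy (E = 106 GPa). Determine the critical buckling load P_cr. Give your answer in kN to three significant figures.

P_cr ≈ 95.3 kN

Buckling occurs about the weak axis: I_min = h·b³/12 with b = 67.2 mm (the shorter side).
I_min = 142×67.2³/12 = 3.591×10^6 mm⁴
I = 3.591×10^6 mm⁴ = 3.591×10^-6 m⁴
Effective length L_e = K·L = 1 × 6.28 = 6.280 m
P_cr = π²EI / L_e² = π² × 106×10⁹ × 3.591×10^-6 / 6.280² = 9.526×10^4 N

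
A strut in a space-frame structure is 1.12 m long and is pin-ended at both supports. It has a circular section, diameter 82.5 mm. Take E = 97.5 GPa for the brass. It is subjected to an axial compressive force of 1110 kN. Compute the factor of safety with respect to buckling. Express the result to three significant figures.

n ≈ 1.57

I = πd⁴/64 = π×82.5⁴/64 = 2.274×10^6 mm⁴
I = 2.274×10^6 mm⁴ = 2.274×10^-6 m⁴
Effective length L_e = K·L = 1 × 1.12 = 1.120 m
P_cr = π²EI / L_e² = π² × 97.5×10⁹ × 2.274×10^-6 / 1.120² = 1.744×10^6 N
Factor of safety n = P_cr / P = 1744.4 / 1110 = 1.57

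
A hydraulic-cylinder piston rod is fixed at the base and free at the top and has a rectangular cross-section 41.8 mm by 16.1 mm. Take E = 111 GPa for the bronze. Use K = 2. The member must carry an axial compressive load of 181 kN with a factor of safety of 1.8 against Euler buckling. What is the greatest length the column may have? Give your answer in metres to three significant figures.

Buckling occurs about the weak axis: I_min = h·b³/12 with b = 16.1 mm (the shorter side).
I_min = 41.8×16.1³/12 = 1.454×10^4 mm⁴
I = 1.454×10^-8 m⁴
Required critical load P_cr = n·P = 1.8 × 181 = 325.8 kN = 3.258×10^5 N
From P_cr = π²EI/(K·L)²:  L = (1/K)·√(π²EI/P_cr) = (1/2)·√(π²×1.11×10^11×1.454×10^-8/3.258×10^5)
L = 0.111 m

L_max ≈ 0.111 m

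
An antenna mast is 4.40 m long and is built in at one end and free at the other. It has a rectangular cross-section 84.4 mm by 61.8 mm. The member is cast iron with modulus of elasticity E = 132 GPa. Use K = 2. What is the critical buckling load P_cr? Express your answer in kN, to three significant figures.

P_cr ≈ 27.9 kN

Buckling occurs about the weak axis: I_min = h·b³/12 with b = 61.8 mm (the shorter side).
I_min = 84.4×61.8³/12 = 1.660×10^6 mm⁴
I = 1.660×10^6 mm⁴ = 1.660×10^-6 m⁴
Effective length L_e = K·L = 2 × 4.40 = 8.800 m
P_cr = π²EI / L_e² = π² × 132×10⁹ × 1.660×10^-6 / 8.800² = 2.793×10^4 N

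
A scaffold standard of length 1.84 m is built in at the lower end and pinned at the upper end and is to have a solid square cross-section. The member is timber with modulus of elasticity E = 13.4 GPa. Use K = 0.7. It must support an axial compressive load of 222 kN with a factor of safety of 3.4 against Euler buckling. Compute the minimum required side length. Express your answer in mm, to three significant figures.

Required P_cr = n·P = 3.4 × 222 = 754.8 kN
L_e = K·L = 0.7 × 1.84 = 1.288 m
Required I = P_cr·L_e²/(π²E) = 7.548×10^5 × 1.288² / (π² × 1.34×10^10) = 9.468×10^-6 m⁴
I_req = 9.468×10^6 mm⁴
Solid square: I = a⁴/12  ⇒  a = (12I)^(1/4) = (12×9.468×10^6)^(1/4) = 103 mm

a ≈ 103 mm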